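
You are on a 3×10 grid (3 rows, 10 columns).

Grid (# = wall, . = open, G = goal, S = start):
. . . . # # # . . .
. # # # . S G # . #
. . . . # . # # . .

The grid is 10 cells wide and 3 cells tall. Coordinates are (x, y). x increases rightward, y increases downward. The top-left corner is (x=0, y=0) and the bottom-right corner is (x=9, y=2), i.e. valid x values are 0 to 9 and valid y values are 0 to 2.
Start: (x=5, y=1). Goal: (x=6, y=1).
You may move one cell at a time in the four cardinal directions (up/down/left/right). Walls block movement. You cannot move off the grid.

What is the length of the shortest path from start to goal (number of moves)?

Answer: Shortest path length: 1

Derivation:
BFS from (x=5, y=1) until reaching (x=6, y=1):
  Distance 0: (x=5, y=1)
  Distance 1: (x=4, y=1), (x=6, y=1), (x=5, y=2)  <- goal reached here
One shortest path (1 moves): (x=5, y=1) -> (x=6, y=1)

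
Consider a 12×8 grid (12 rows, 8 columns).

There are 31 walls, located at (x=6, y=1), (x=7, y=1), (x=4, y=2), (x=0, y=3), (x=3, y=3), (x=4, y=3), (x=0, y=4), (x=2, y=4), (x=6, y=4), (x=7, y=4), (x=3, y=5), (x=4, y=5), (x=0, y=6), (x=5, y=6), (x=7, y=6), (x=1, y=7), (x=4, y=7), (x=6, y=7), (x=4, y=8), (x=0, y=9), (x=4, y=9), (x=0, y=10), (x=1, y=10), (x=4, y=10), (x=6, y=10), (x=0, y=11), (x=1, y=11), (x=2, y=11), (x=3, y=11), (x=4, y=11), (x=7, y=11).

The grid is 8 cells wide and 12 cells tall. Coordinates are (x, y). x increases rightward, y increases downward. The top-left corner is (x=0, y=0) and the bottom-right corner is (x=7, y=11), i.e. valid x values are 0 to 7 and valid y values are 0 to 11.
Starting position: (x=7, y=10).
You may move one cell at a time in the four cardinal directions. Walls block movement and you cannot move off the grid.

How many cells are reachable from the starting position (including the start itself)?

BFS flood-fill from (x=7, y=10):
  Distance 0: (x=7, y=10)
  Distance 1: (x=7, y=9)
  Distance 2: (x=7, y=8), (x=6, y=9)
  Distance 3: (x=7, y=7), (x=6, y=8), (x=5, y=9)
  Distance 4: (x=5, y=8), (x=5, y=10)
  Distance 5: (x=5, y=7), (x=5, y=11)
  Distance 6: (x=6, y=11)
Total reachable: 12 (grid has 65 open cells total)

Answer: Reachable cells: 12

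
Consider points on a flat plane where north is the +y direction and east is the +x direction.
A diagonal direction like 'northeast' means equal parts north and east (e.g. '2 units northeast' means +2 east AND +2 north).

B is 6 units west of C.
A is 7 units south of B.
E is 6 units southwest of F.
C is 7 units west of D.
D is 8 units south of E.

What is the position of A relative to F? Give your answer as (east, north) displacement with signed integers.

Place F at the origin (east=0, north=0).
  E is 6 units southwest of F: delta (east=-6, north=-6); E at (east=-6, north=-6).
  D is 8 units south of E: delta (east=+0, north=-8); D at (east=-6, north=-14).
  C is 7 units west of D: delta (east=-7, north=+0); C at (east=-13, north=-14).
  B is 6 units west of C: delta (east=-6, north=+0); B at (east=-19, north=-14).
  A is 7 units south of B: delta (east=+0, north=-7); A at (east=-19, north=-21).
Therefore A relative to F: (east=-19, north=-21).

Answer: A is at (east=-19, north=-21) relative to F.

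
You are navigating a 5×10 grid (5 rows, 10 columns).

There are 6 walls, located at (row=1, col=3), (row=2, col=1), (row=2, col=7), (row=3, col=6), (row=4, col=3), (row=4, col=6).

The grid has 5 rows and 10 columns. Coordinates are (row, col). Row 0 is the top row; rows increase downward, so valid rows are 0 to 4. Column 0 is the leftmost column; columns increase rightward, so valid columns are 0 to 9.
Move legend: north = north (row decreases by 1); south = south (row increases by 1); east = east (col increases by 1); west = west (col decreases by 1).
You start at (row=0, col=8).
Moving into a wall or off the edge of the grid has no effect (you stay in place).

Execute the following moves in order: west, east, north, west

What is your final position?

Answer: Final position: (row=0, col=7)

Derivation:
Start: (row=0, col=8)
  west (west): (row=0, col=8) -> (row=0, col=7)
  east (east): (row=0, col=7) -> (row=0, col=8)
  north (north): blocked, stay at (row=0, col=8)
  west (west): (row=0, col=8) -> (row=0, col=7)
Final: (row=0, col=7)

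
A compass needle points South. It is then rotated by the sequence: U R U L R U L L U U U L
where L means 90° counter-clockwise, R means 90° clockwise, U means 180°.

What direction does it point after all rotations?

Start: South
  U (U-turn (180°)) -> North
  R (right (90° clockwise)) -> East
  U (U-turn (180°)) -> West
  L (left (90° counter-clockwise)) -> South
  R (right (90° clockwise)) -> West
  U (U-turn (180°)) -> East
  L (left (90° counter-clockwise)) -> North
  L (left (90° counter-clockwise)) -> West
  U (U-turn (180°)) -> East
  U (U-turn (180°)) -> West
  U (U-turn (180°)) -> East
  L (left (90° counter-clockwise)) -> North
Final: North

Answer: Final heading: North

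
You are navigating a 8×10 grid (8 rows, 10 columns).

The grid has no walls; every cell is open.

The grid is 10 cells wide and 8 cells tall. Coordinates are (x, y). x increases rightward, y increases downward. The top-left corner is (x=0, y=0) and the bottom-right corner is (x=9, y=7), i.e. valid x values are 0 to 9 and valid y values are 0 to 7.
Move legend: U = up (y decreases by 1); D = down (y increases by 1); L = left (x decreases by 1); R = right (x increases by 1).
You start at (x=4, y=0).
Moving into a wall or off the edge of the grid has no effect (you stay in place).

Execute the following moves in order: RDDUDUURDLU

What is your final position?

Start: (x=4, y=0)
  R (right): (x=4, y=0) -> (x=5, y=0)
  D (down): (x=5, y=0) -> (x=5, y=1)
  D (down): (x=5, y=1) -> (x=5, y=2)
  U (up): (x=5, y=2) -> (x=5, y=1)
  D (down): (x=5, y=1) -> (x=5, y=2)
  U (up): (x=5, y=2) -> (x=5, y=1)
  U (up): (x=5, y=1) -> (x=5, y=0)
  R (right): (x=5, y=0) -> (x=6, y=0)
  D (down): (x=6, y=0) -> (x=6, y=1)
  L (left): (x=6, y=1) -> (x=5, y=1)
  U (up): (x=5, y=1) -> (x=5, y=0)
Final: (x=5, y=0)

Answer: Final position: (x=5, y=0)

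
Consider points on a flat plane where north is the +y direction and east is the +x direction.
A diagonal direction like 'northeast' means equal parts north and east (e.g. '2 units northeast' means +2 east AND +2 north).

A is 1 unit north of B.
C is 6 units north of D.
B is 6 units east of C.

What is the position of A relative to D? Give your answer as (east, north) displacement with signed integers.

Place D at the origin (east=0, north=0).
  C is 6 units north of D: delta (east=+0, north=+6); C at (east=0, north=6).
  B is 6 units east of C: delta (east=+6, north=+0); B at (east=6, north=6).
  A is 1 unit north of B: delta (east=+0, north=+1); A at (east=6, north=7).
Therefore A relative to D: (east=6, north=7).

Answer: A is at (east=6, north=7) relative to D.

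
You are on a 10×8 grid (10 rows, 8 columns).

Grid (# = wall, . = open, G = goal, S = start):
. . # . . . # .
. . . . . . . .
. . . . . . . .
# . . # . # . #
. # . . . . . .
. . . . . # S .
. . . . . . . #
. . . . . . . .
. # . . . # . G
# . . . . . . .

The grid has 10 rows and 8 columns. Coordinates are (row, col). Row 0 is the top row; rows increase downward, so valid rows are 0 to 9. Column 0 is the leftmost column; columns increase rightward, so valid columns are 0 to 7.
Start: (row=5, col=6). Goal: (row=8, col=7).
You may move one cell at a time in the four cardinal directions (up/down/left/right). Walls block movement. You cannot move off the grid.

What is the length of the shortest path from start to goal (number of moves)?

Answer: Shortest path length: 4

Derivation:
BFS from (row=5, col=6) until reaching (row=8, col=7):
  Distance 0: (row=5, col=6)
  Distance 1: (row=4, col=6), (row=5, col=7), (row=6, col=6)
  Distance 2: (row=3, col=6), (row=4, col=5), (row=4, col=7), (row=6, col=5), (row=7, col=6)
  Distance 3: (row=2, col=6), (row=4, col=4), (row=6, col=4), (row=7, col=5), (row=7, col=7), (row=8, col=6)
  Distance 4: (row=1, col=6), (row=2, col=5), (row=2, col=7), (row=3, col=4), (row=4, col=3), (row=5, col=4), (row=6, col=3), (row=7, col=4), (row=8, col=7), (row=9, col=6)  <- goal reached here
One shortest path (4 moves): (row=5, col=6) -> (row=6, col=6) -> (row=7, col=6) -> (row=7, col=7) -> (row=8, col=7)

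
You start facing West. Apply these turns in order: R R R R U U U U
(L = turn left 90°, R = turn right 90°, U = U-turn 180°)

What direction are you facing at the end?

Start: West
  R (right (90° clockwise)) -> North
  R (right (90° clockwise)) -> East
  R (right (90° clockwise)) -> South
  R (right (90° clockwise)) -> West
  U (U-turn (180°)) -> East
  U (U-turn (180°)) -> West
  U (U-turn (180°)) -> East
  U (U-turn (180°)) -> West
Final: West

Answer: Final heading: West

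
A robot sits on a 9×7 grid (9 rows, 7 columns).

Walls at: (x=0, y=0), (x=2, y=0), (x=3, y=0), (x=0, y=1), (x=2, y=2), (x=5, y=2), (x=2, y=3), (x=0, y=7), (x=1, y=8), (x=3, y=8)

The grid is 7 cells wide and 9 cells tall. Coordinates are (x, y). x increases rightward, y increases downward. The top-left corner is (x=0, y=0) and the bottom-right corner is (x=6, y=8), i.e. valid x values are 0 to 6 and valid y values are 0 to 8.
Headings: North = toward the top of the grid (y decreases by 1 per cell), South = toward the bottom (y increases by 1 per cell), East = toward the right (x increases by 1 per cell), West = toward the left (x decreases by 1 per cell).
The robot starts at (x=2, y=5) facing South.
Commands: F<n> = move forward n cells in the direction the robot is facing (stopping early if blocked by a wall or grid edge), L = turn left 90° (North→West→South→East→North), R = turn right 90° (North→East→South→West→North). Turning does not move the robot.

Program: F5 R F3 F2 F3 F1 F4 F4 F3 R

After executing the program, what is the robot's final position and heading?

Answer: Final position: (x=2, y=8), facing North

Derivation:
Start: (x=2, y=5), facing South
  F5: move forward 3/5 (blocked), now at (x=2, y=8)
  R: turn right, now facing West
  F3: move forward 0/3 (blocked), now at (x=2, y=8)
  F2: move forward 0/2 (blocked), now at (x=2, y=8)
  F3: move forward 0/3 (blocked), now at (x=2, y=8)
  F1: move forward 0/1 (blocked), now at (x=2, y=8)
  F4: move forward 0/4 (blocked), now at (x=2, y=8)
  F4: move forward 0/4 (blocked), now at (x=2, y=8)
  F3: move forward 0/3 (blocked), now at (x=2, y=8)
  R: turn right, now facing North
Final: (x=2, y=8), facing North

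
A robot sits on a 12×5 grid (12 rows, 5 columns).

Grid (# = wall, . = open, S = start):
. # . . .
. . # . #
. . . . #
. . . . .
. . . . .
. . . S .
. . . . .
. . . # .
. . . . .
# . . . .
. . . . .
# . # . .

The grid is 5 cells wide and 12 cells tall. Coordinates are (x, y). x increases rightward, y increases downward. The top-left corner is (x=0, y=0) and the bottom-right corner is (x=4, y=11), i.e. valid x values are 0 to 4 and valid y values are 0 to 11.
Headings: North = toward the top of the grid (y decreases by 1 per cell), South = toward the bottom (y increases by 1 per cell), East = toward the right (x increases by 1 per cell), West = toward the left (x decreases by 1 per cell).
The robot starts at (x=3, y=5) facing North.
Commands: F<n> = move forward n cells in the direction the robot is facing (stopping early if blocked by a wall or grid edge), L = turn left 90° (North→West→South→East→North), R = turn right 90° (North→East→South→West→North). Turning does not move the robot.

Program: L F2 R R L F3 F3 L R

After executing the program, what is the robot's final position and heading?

Start: (x=3, y=5), facing North
  L: turn left, now facing West
  F2: move forward 2, now at (x=1, y=5)
  R: turn right, now facing North
  R: turn right, now facing East
  L: turn left, now facing North
  F3: move forward 3, now at (x=1, y=2)
  F3: move forward 1/3 (blocked), now at (x=1, y=1)
  L: turn left, now facing West
  R: turn right, now facing North
Final: (x=1, y=1), facing North

Answer: Final position: (x=1, y=1), facing North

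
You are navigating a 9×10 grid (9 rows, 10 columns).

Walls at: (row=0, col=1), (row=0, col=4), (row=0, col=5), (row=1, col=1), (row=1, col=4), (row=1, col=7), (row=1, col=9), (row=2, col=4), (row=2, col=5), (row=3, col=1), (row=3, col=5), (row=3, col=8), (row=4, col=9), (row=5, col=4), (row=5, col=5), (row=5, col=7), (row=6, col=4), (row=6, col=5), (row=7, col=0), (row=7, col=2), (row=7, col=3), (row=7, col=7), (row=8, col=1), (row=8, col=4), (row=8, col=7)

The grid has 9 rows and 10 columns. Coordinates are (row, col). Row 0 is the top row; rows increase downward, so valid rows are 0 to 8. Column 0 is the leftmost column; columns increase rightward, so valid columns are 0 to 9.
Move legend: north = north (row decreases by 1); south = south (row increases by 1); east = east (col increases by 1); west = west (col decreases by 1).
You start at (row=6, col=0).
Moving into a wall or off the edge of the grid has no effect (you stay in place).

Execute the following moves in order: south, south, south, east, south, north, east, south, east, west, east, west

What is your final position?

Start: (row=6, col=0)
  [×3]south (south): blocked, stay at (row=6, col=0)
  east (east): (row=6, col=0) -> (row=6, col=1)
  south (south): (row=6, col=1) -> (row=7, col=1)
  north (north): (row=7, col=1) -> (row=6, col=1)
  east (east): (row=6, col=1) -> (row=6, col=2)
  south (south): blocked, stay at (row=6, col=2)
  east (east): (row=6, col=2) -> (row=6, col=3)
  west (west): (row=6, col=3) -> (row=6, col=2)
  east (east): (row=6, col=2) -> (row=6, col=3)
  west (west): (row=6, col=3) -> (row=6, col=2)
Final: (row=6, col=2)

Answer: Final position: (row=6, col=2)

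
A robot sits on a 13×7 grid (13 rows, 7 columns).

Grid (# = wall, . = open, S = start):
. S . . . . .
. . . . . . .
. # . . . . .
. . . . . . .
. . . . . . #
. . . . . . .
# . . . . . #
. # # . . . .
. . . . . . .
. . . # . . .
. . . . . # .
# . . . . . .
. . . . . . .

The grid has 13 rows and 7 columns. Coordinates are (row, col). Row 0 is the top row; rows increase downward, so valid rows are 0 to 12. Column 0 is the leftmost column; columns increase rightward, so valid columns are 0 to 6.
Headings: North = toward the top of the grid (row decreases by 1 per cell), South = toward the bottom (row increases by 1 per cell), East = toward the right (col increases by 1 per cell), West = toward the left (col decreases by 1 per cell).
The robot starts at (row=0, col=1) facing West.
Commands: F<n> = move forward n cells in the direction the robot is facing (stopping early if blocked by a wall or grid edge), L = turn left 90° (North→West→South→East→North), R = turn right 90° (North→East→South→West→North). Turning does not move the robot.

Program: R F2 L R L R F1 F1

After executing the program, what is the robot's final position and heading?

Answer: Final position: (row=0, col=1), facing North

Derivation:
Start: (row=0, col=1), facing West
  R: turn right, now facing North
  F2: move forward 0/2 (blocked), now at (row=0, col=1)
  L: turn left, now facing West
  R: turn right, now facing North
  L: turn left, now facing West
  R: turn right, now facing North
  F1: move forward 0/1 (blocked), now at (row=0, col=1)
  F1: move forward 0/1 (blocked), now at (row=0, col=1)
Final: (row=0, col=1), facing North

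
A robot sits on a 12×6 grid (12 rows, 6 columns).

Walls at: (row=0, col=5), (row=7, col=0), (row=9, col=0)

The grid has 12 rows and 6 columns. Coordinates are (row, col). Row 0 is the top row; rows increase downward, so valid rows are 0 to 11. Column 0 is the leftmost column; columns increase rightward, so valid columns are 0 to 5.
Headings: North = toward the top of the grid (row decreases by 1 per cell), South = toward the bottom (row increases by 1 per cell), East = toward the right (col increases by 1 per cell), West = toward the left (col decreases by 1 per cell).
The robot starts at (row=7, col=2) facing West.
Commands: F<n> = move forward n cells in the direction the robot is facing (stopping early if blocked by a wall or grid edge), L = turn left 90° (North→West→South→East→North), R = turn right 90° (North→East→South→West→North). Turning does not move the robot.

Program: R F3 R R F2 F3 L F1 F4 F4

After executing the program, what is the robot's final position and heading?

Answer: Final position: (row=9, col=5), facing East

Derivation:
Start: (row=7, col=2), facing West
  R: turn right, now facing North
  F3: move forward 3, now at (row=4, col=2)
  R: turn right, now facing East
  R: turn right, now facing South
  F2: move forward 2, now at (row=6, col=2)
  F3: move forward 3, now at (row=9, col=2)
  L: turn left, now facing East
  F1: move forward 1, now at (row=9, col=3)
  F4: move forward 2/4 (blocked), now at (row=9, col=5)
  F4: move forward 0/4 (blocked), now at (row=9, col=5)
Final: (row=9, col=5), facing East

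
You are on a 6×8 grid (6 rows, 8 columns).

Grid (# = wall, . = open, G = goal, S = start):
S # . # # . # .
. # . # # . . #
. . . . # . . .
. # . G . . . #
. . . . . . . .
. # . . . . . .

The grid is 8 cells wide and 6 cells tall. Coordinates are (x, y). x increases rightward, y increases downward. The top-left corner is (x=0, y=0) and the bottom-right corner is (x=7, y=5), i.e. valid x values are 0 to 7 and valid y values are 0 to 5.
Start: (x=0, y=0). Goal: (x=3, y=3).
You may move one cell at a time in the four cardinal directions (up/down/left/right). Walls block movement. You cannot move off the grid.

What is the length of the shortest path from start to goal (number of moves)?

Answer: Shortest path length: 6

Derivation:
BFS from (x=0, y=0) until reaching (x=3, y=3):
  Distance 0: (x=0, y=0)
  Distance 1: (x=0, y=1)
  Distance 2: (x=0, y=2)
  Distance 3: (x=1, y=2), (x=0, y=3)
  Distance 4: (x=2, y=2), (x=0, y=4)
  Distance 5: (x=2, y=1), (x=3, y=2), (x=2, y=3), (x=1, y=4), (x=0, y=5)
  Distance 6: (x=2, y=0), (x=3, y=3), (x=2, y=4)  <- goal reached here
One shortest path (6 moves): (x=0, y=0) -> (x=0, y=1) -> (x=0, y=2) -> (x=1, y=2) -> (x=2, y=2) -> (x=3, y=2) -> (x=3, y=3)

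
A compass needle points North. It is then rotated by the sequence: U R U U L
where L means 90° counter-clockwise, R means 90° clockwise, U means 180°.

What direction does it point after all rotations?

Answer: Final heading: South

Derivation:
Start: North
  U (U-turn (180°)) -> South
  R (right (90° clockwise)) -> West
  U (U-turn (180°)) -> East
  U (U-turn (180°)) -> West
  L (left (90° counter-clockwise)) -> South
Final: South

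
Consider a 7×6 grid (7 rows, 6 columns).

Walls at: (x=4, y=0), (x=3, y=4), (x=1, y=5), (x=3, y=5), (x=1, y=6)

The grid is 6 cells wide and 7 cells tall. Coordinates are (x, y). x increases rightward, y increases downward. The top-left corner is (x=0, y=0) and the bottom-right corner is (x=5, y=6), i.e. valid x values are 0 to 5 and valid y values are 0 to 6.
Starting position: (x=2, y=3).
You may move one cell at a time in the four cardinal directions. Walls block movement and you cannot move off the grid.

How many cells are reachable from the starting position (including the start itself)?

Answer: Reachable cells: 37

Derivation:
BFS flood-fill from (x=2, y=3):
  Distance 0: (x=2, y=3)
  Distance 1: (x=2, y=2), (x=1, y=3), (x=3, y=3), (x=2, y=4)
  Distance 2: (x=2, y=1), (x=1, y=2), (x=3, y=2), (x=0, y=3), (x=4, y=3), (x=1, y=4), (x=2, y=5)
  Distance 3: (x=2, y=0), (x=1, y=1), (x=3, y=1), (x=0, y=2), (x=4, y=2), (x=5, y=3), (x=0, y=4), (x=4, y=4), (x=2, y=6)
  Distance 4: (x=1, y=0), (x=3, y=0), (x=0, y=1), (x=4, y=1), (x=5, y=2), (x=5, y=4), (x=0, y=5), (x=4, y=5), (x=3, y=6)
  Distance 5: (x=0, y=0), (x=5, y=1), (x=5, y=5), (x=0, y=6), (x=4, y=6)
  Distance 6: (x=5, y=0), (x=5, y=6)
Total reachable: 37 (grid has 37 open cells total)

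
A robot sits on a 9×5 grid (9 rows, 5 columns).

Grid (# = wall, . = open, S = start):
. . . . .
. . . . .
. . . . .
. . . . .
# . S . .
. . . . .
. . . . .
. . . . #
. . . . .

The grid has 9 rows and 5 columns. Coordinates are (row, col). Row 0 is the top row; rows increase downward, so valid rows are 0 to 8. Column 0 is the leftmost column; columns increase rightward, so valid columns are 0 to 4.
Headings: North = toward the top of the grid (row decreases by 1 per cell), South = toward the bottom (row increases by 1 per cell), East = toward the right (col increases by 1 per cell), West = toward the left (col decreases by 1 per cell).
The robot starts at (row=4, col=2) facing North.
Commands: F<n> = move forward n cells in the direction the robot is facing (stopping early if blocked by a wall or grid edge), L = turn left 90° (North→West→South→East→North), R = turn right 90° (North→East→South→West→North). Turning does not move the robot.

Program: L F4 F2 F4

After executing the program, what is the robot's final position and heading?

Start: (row=4, col=2), facing North
  L: turn left, now facing West
  F4: move forward 1/4 (blocked), now at (row=4, col=1)
  F2: move forward 0/2 (blocked), now at (row=4, col=1)
  F4: move forward 0/4 (blocked), now at (row=4, col=1)
Final: (row=4, col=1), facing West

Answer: Final position: (row=4, col=1), facing West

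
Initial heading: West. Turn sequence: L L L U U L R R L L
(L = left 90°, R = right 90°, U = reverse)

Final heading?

Answer: Final heading: West

Derivation:
Start: West
  L (left (90° counter-clockwise)) -> South
  L (left (90° counter-clockwise)) -> East
  L (left (90° counter-clockwise)) -> North
  U (U-turn (180°)) -> South
  U (U-turn (180°)) -> North
  L (left (90° counter-clockwise)) -> West
  R (right (90° clockwise)) -> North
  R (right (90° clockwise)) -> East
  L (left (90° counter-clockwise)) -> North
  L (left (90° counter-clockwise)) -> West
Final: West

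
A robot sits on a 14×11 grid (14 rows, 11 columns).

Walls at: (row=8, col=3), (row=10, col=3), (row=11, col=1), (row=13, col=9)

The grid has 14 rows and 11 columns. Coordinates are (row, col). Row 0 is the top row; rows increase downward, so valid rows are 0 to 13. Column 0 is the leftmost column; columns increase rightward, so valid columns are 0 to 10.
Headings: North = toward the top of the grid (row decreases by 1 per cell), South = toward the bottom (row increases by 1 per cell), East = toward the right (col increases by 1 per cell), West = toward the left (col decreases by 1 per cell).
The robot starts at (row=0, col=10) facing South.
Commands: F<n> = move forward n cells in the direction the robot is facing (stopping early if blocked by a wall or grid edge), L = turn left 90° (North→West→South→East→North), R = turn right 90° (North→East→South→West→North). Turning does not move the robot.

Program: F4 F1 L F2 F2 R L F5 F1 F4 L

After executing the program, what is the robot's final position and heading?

Start: (row=0, col=10), facing South
  F4: move forward 4, now at (row=4, col=10)
  F1: move forward 1, now at (row=5, col=10)
  L: turn left, now facing East
  F2: move forward 0/2 (blocked), now at (row=5, col=10)
  F2: move forward 0/2 (blocked), now at (row=5, col=10)
  R: turn right, now facing South
  L: turn left, now facing East
  F5: move forward 0/5 (blocked), now at (row=5, col=10)
  F1: move forward 0/1 (blocked), now at (row=5, col=10)
  F4: move forward 0/4 (blocked), now at (row=5, col=10)
  L: turn left, now facing North
Final: (row=5, col=10), facing North

Answer: Final position: (row=5, col=10), facing North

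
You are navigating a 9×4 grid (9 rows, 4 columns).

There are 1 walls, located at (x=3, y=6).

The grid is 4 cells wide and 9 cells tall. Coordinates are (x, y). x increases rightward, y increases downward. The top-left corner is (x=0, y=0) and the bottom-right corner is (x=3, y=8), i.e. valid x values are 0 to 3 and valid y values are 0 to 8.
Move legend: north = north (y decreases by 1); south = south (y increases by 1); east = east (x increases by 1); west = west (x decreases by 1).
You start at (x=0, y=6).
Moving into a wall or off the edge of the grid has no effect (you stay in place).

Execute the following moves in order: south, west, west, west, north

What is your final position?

Answer: Final position: (x=0, y=6)

Derivation:
Start: (x=0, y=6)
  south (south): (x=0, y=6) -> (x=0, y=7)
  [×3]west (west): blocked, stay at (x=0, y=7)
  north (north): (x=0, y=7) -> (x=0, y=6)
Final: (x=0, y=6)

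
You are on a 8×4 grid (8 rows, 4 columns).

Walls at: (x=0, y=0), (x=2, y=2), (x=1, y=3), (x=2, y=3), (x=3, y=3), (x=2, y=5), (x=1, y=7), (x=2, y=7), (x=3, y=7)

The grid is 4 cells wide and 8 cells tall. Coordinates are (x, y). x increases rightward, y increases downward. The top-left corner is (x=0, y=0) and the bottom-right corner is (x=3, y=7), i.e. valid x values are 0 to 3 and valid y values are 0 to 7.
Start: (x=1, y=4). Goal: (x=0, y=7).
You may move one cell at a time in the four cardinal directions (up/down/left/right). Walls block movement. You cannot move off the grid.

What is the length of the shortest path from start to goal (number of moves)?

Answer: Shortest path length: 4

Derivation:
BFS from (x=1, y=4) until reaching (x=0, y=7):
  Distance 0: (x=1, y=4)
  Distance 1: (x=0, y=4), (x=2, y=4), (x=1, y=5)
  Distance 2: (x=0, y=3), (x=3, y=4), (x=0, y=5), (x=1, y=6)
  Distance 3: (x=0, y=2), (x=3, y=5), (x=0, y=6), (x=2, y=6)
  Distance 4: (x=0, y=1), (x=1, y=2), (x=3, y=6), (x=0, y=7)  <- goal reached here
One shortest path (4 moves): (x=1, y=4) -> (x=0, y=4) -> (x=0, y=5) -> (x=0, y=6) -> (x=0, y=7)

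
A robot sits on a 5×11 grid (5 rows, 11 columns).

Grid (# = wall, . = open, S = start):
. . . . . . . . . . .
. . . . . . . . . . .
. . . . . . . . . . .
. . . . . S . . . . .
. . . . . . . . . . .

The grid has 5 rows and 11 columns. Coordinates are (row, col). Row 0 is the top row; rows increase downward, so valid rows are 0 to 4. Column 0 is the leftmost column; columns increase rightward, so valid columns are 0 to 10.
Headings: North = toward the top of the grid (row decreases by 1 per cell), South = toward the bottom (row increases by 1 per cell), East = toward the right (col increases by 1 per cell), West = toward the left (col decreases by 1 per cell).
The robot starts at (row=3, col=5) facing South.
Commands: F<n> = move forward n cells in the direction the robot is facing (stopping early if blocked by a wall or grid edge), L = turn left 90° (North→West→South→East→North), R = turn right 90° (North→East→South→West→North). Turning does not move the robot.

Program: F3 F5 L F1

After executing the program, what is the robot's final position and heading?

Answer: Final position: (row=4, col=6), facing East

Derivation:
Start: (row=3, col=5), facing South
  F3: move forward 1/3 (blocked), now at (row=4, col=5)
  F5: move forward 0/5 (blocked), now at (row=4, col=5)
  L: turn left, now facing East
  F1: move forward 1, now at (row=4, col=6)
Final: (row=4, col=6), facing East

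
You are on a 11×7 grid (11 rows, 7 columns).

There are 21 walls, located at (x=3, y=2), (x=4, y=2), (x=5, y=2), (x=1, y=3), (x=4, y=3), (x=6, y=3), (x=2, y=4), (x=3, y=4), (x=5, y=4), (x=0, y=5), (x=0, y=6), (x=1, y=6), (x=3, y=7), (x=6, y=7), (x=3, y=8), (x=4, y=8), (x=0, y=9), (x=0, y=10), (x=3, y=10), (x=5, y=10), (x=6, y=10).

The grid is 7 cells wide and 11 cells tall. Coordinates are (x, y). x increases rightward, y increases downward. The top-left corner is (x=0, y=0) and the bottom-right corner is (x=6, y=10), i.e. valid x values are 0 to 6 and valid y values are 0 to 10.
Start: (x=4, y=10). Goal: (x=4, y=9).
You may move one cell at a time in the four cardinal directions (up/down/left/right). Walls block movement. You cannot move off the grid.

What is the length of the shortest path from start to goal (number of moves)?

BFS from (x=4, y=10) until reaching (x=4, y=9):
  Distance 0: (x=4, y=10)
  Distance 1: (x=4, y=9)  <- goal reached here
One shortest path (1 moves): (x=4, y=10) -> (x=4, y=9)

Answer: Shortest path length: 1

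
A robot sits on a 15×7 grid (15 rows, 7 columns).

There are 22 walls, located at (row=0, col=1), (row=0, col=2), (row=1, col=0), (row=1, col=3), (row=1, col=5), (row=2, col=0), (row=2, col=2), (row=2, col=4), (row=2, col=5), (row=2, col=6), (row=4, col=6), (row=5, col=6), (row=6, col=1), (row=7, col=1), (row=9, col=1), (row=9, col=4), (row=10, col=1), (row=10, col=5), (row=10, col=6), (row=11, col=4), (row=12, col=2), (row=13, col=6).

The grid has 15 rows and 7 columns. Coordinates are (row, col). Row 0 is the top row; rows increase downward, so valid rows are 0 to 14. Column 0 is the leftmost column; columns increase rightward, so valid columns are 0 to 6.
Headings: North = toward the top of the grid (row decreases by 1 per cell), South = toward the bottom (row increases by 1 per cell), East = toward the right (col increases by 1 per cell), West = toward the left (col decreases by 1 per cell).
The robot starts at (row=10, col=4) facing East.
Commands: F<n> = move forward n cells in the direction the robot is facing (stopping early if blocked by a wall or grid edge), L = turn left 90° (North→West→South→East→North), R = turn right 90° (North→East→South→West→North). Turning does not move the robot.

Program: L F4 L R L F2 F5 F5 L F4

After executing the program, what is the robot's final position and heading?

Start: (row=10, col=4), facing East
  L: turn left, now facing North
  F4: move forward 0/4 (blocked), now at (row=10, col=4)
  L: turn left, now facing West
  R: turn right, now facing North
  L: turn left, now facing West
  F2: move forward 2, now at (row=10, col=2)
  F5: move forward 0/5 (blocked), now at (row=10, col=2)
  F5: move forward 0/5 (blocked), now at (row=10, col=2)
  L: turn left, now facing South
  F4: move forward 1/4 (blocked), now at (row=11, col=2)
Final: (row=11, col=2), facing South

Answer: Final position: (row=11, col=2), facing South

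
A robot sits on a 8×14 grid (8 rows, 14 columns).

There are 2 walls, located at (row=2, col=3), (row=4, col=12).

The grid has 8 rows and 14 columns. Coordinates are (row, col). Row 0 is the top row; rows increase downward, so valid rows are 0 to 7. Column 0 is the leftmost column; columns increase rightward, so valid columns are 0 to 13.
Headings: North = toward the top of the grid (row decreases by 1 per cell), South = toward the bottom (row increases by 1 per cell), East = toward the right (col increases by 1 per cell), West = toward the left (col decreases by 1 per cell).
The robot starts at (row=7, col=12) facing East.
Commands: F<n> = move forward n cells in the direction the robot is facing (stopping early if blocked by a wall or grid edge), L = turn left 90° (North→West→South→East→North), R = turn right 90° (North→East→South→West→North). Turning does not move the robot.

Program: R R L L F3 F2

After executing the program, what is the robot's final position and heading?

Answer: Final position: (row=7, col=13), facing East

Derivation:
Start: (row=7, col=12), facing East
  R: turn right, now facing South
  R: turn right, now facing West
  L: turn left, now facing South
  L: turn left, now facing East
  F3: move forward 1/3 (blocked), now at (row=7, col=13)
  F2: move forward 0/2 (blocked), now at (row=7, col=13)
Final: (row=7, col=13), facing East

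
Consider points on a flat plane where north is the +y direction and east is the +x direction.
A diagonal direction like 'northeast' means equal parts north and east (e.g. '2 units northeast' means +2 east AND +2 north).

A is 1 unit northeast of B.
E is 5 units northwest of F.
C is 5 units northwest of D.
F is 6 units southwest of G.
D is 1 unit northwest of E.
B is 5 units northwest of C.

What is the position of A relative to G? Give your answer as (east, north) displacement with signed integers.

Answer: A is at (east=-21, north=11) relative to G.

Derivation:
Place G at the origin (east=0, north=0).
  F is 6 units southwest of G: delta (east=-6, north=-6); F at (east=-6, north=-6).
  E is 5 units northwest of F: delta (east=-5, north=+5); E at (east=-11, north=-1).
  D is 1 unit northwest of E: delta (east=-1, north=+1); D at (east=-12, north=0).
  C is 5 units northwest of D: delta (east=-5, north=+5); C at (east=-17, north=5).
  B is 5 units northwest of C: delta (east=-5, north=+5); B at (east=-22, north=10).
  A is 1 unit northeast of B: delta (east=+1, north=+1); A at (east=-21, north=11).
Therefore A relative to G: (east=-21, north=11).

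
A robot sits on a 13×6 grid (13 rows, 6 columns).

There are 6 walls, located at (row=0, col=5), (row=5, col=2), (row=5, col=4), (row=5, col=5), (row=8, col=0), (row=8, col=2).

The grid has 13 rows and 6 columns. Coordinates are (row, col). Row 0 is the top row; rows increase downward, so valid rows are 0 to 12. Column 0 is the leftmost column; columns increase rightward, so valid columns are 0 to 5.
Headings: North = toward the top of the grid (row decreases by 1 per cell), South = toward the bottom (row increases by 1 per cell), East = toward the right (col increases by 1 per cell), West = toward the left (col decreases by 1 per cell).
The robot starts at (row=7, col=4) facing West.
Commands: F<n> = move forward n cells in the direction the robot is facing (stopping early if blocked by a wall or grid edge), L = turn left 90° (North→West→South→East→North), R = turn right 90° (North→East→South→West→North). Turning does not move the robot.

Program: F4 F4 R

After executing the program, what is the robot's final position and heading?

Start: (row=7, col=4), facing West
  F4: move forward 4, now at (row=7, col=0)
  F4: move forward 0/4 (blocked), now at (row=7, col=0)
  R: turn right, now facing North
Final: (row=7, col=0), facing North

Answer: Final position: (row=7, col=0), facing North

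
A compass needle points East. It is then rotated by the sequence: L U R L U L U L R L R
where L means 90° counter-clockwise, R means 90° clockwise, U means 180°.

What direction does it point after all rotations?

Answer: Final heading: East

Derivation:
Start: East
  L (left (90° counter-clockwise)) -> North
  U (U-turn (180°)) -> South
  R (right (90° clockwise)) -> West
  L (left (90° counter-clockwise)) -> South
  U (U-turn (180°)) -> North
  L (left (90° counter-clockwise)) -> West
  U (U-turn (180°)) -> East
  L (left (90° counter-clockwise)) -> North
  R (right (90° clockwise)) -> East
  L (left (90° counter-clockwise)) -> North
  R (right (90° clockwise)) -> East
Final: East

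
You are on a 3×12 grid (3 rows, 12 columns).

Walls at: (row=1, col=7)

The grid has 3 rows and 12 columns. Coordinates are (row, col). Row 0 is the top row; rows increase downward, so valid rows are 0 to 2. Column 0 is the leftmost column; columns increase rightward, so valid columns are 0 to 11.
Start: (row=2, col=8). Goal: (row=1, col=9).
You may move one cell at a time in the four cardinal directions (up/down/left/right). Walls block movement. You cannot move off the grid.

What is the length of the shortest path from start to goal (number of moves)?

BFS from (row=2, col=8) until reaching (row=1, col=9):
  Distance 0: (row=2, col=8)
  Distance 1: (row=1, col=8), (row=2, col=7), (row=2, col=9)
  Distance 2: (row=0, col=8), (row=1, col=9), (row=2, col=6), (row=2, col=10)  <- goal reached here
One shortest path (2 moves): (row=2, col=8) -> (row=2, col=9) -> (row=1, col=9)

Answer: Shortest path length: 2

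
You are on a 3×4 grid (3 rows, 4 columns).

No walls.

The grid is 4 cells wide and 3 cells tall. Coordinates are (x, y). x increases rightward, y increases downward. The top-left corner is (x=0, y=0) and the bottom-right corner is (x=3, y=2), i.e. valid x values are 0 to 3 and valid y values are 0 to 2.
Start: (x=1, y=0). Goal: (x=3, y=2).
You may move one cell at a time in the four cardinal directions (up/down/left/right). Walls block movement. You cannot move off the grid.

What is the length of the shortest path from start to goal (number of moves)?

BFS from (x=1, y=0) until reaching (x=3, y=2):
  Distance 0: (x=1, y=0)
  Distance 1: (x=0, y=0), (x=2, y=0), (x=1, y=1)
  Distance 2: (x=3, y=0), (x=0, y=1), (x=2, y=1), (x=1, y=2)
  Distance 3: (x=3, y=1), (x=0, y=2), (x=2, y=2)
  Distance 4: (x=3, y=2)  <- goal reached here
One shortest path (4 moves): (x=1, y=0) -> (x=2, y=0) -> (x=3, y=0) -> (x=3, y=1) -> (x=3, y=2)

Answer: Shortest path length: 4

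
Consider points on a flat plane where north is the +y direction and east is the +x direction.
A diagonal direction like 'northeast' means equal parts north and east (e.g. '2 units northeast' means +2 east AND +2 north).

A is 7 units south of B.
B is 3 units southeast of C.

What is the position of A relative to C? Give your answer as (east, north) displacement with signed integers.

Answer: A is at (east=3, north=-10) relative to C.

Derivation:
Place C at the origin (east=0, north=0).
  B is 3 units southeast of C: delta (east=+3, north=-3); B at (east=3, north=-3).
  A is 7 units south of B: delta (east=+0, north=-7); A at (east=3, north=-10).
Therefore A relative to C: (east=3, north=-10).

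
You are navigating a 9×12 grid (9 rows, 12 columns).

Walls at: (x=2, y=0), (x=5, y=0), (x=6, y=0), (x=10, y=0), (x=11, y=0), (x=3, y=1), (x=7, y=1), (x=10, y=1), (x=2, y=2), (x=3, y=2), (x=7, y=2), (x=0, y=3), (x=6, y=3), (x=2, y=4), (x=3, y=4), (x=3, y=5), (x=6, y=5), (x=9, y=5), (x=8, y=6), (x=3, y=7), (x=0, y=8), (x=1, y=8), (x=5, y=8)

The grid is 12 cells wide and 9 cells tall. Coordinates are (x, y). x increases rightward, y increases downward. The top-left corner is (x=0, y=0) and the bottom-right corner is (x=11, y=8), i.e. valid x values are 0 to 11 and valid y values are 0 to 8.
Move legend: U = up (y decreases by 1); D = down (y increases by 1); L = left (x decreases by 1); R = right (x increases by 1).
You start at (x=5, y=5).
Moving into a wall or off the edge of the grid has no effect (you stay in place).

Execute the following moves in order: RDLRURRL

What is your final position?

Answer: Final position: (x=4, y=5)

Derivation:
Start: (x=5, y=5)
  R (right): blocked, stay at (x=5, y=5)
  D (down): (x=5, y=5) -> (x=5, y=6)
  L (left): (x=5, y=6) -> (x=4, y=6)
  R (right): (x=4, y=6) -> (x=5, y=6)
  U (up): (x=5, y=6) -> (x=5, y=5)
  R (right): blocked, stay at (x=5, y=5)
  R (right): blocked, stay at (x=5, y=5)
  L (left): (x=5, y=5) -> (x=4, y=5)
Final: (x=4, y=5)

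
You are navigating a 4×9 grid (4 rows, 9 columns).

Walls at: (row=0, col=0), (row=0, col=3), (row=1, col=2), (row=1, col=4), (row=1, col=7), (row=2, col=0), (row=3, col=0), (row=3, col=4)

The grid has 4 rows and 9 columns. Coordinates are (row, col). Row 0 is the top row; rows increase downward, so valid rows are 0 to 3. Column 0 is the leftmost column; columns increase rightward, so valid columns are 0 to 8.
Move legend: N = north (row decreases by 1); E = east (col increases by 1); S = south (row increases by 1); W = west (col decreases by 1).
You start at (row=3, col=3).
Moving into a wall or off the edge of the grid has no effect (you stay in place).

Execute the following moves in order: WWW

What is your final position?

Answer: Final position: (row=3, col=1)

Derivation:
Start: (row=3, col=3)
  W (west): (row=3, col=3) -> (row=3, col=2)
  W (west): (row=3, col=2) -> (row=3, col=1)
  W (west): blocked, stay at (row=3, col=1)
Final: (row=3, col=1)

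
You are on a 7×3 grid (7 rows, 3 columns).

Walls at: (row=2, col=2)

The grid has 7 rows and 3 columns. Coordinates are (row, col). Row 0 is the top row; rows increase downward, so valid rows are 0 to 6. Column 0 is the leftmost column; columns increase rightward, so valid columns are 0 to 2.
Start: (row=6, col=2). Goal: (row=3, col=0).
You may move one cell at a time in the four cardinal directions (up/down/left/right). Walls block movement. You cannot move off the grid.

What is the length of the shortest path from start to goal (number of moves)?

Answer: Shortest path length: 5

Derivation:
BFS from (row=6, col=2) until reaching (row=3, col=0):
  Distance 0: (row=6, col=2)
  Distance 1: (row=5, col=2), (row=6, col=1)
  Distance 2: (row=4, col=2), (row=5, col=1), (row=6, col=0)
  Distance 3: (row=3, col=2), (row=4, col=1), (row=5, col=0)
  Distance 4: (row=3, col=1), (row=4, col=0)
  Distance 5: (row=2, col=1), (row=3, col=0)  <- goal reached here
One shortest path (5 moves): (row=6, col=2) -> (row=6, col=1) -> (row=6, col=0) -> (row=5, col=0) -> (row=4, col=0) -> (row=3, col=0)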